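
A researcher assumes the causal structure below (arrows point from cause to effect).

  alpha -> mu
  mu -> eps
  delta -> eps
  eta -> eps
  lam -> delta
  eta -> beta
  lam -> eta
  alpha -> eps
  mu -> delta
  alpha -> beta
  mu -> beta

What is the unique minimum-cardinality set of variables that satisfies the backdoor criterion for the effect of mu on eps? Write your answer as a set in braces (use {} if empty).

{alpha}

Variables eligible for adjustment (non-descendants of mu, excluding mu and eps): {alpha, eta, lam}.
Backdoor paths from mu to eps:
  P1: mu <- alpha -> beta <- eta <- lam -> delta -> eps
  P2: mu <- alpha -> beta <- eta -> eps
  P3: mu <- alpha -> eps
The empty set is not sufficient: P3 (mu <- alpha -> eps) has no collider blocking it and no conditioned non-collider, so it is open.
Try {alpha}:
  P1: blocked at fork node alpha ∈ conditioning set.
  P2: blocked at fork node alpha ∈ conditioning set.
  P3: blocked at fork node alpha ∈ conditioning set.
{alpha} contains no descendant of mu and blocks every backdoor path.
No other singleton works — e.g. {lam} leaves P3 open — so {alpha} is the unique smallest valid adjustment set.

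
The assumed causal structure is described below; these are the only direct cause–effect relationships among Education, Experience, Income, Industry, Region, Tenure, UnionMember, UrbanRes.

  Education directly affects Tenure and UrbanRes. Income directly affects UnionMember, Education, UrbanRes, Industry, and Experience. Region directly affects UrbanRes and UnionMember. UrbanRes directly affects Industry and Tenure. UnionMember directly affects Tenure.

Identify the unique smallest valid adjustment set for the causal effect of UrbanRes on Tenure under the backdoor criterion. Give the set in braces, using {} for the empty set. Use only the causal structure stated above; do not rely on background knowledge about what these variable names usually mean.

Variables eligible for adjustment (non-descendants of UrbanRes, excluding UrbanRes and Tenure): {Education, Experience, Income, Region, UnionMember}.
Backdoor paths from UrbanRes to Tenure:
  P1: UrbanRes <- Income -> UnionMember -> Tenure
  P2: UrbanRes <- Income -> Education -> Tenure
  P3: UrbanRes <- Region -> UnionMember <- Income -> Education -> Tenure
  P4: UrbanRes <- Region -> UnionMember -> Tenure
  P5: UrbanRes <- Education <- Income -> UnionMember -> Tenure
  P6: UrbanRes <- Education -> Tenure
The empty set is not sufficient: P1 (UrbanRes <- Income -> UnionMember -> Tenure) has no collider blocking it and no conditioned non-collider, so it is open.
Try {Education, UnionMember}:
  P1: blocked at chain node UnionMember ∈ conditioning set.
  P2: blocked at chain node Education ∈ conditioning set.
  P3: blocked at chain node Education ∈ conditioning set.
  P4: blocked at chain node UnionMember ∈ conditioning set.
  P5: blocked at chain node Education ∈ conditioning set.
  P6: blocked at fork node Education ∈ conditioning set.
{Education, UnionMember} contains no descendant of UrbanRes and blocks every backdoor path.
Every element of {Education, UnionMember} is needed (dropping Education leaves P2 open; dropping UnionMember leaves P1 open), so no proper subset is valid.
Among all size-2 subsets of the eligible variables, only {Education, UnionMember} blocks every backdoor path, so it is the unique smallest valid adjustment set.

{Education, UnionMember}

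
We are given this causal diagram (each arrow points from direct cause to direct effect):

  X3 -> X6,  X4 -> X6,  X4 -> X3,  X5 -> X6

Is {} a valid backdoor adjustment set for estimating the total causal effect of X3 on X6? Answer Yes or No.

Backdoor paths from X3 to X6 (paths whose first edge points into X3):
  P1: X3 <- X4 -> X6
Condition 1 (no descendant of X3 in the set): holds — descendants of X3 are {X6}; none are in {}.
Condition 2 (every backdoor path blocked by {}):
  P1: open — no interior node is in the conditioning set.
{} does not satisfy the backdoor criterion.

No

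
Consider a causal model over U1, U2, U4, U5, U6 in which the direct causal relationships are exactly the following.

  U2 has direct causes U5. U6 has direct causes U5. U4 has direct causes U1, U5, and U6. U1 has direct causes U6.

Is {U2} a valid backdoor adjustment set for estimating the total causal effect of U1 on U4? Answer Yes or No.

No

Backdoor paths from U1 to U4 (paths whose first edge points into U1):
  P1: U1 <- U6 <- U5 -> U4
  P2: U1 <- U6 -> U4
Condition 1 (no descendant of U1 in the set): holds — descendants of U1 are {U4}; none are in {U2}.
Condition 2 (every backdoor path blocked by {U2}):
  P1: open — no interior node is in the conditioning set.
  P2: open — no interior node is in the conditioning set.
{U2} does not satisfy the backdoor criterion.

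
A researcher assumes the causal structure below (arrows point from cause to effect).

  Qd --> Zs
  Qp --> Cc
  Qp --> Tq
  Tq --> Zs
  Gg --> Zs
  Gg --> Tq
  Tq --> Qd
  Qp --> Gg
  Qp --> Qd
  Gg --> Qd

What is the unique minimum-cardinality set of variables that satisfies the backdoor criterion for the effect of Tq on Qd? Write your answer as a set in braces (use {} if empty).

{Gg, Qp}

Variables eligible for adjustment (non-descendants of Tq, excluding Tq and Qd): {Cc, Gg, Qp}.
Backdoor paths from Tq to Qd:
  P1: Tq <- Qp -> Gg -> Qd
  P2: Tq <- Qp -> Gg -> Zs <- Qd
  P3: Tq <- Qp -> Qd
  P4: Tq <- Gg <- Qp -> Qd
  P5: Tq <- Gg -> Qd
  P6: Tq <- Gg -> Zs <- Qd
The empty set is not sufficient: P1 (Tq <- Qp -> Gg -> Qd) has no collider blocking it and no conditioned non-collider, so it is open.
Try {Gg, Qp}:
  P1: blocked at fork node Qp ∈ conditioning set.
  P2: blocked at fork node Qp ∈ conditioning set.
  P3: blocked at fork node Qp ∈ conditioning set.
  P4: blocked at chain node Gg ∈ conditioning set.
  P5: blocked at fork node Gg ∈ conditioning set.
  P6: blocked at fork node Gg ∈ conditioning set.
{Gg, Qp} contains no descendant of Tq and blocks every backdoor path.
Every element of {Gg, Qp} is needed (dropping Gg leaves P5 open; dropping Qp leaves P3 open), so no proper subset is valid.
Among all size-2 subsets of the eligible variables, only {Gg, Qp} blocks every backdoor path, so it is the unique smallest valid adjustment set.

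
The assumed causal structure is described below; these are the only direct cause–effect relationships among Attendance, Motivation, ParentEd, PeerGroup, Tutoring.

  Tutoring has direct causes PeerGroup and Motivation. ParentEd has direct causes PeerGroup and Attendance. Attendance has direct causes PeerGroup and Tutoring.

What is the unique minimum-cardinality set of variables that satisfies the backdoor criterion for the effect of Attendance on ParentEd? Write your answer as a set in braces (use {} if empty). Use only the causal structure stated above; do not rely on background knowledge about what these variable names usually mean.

{PeerGroup}

Variables eligible for adjustment (non-descendants of Attendance, excluding Attendance and ParentEd): {Motivation, PeerGroup, Tutoring}.
Backdoor paths from Attendance to ParentEd:
  P1: Attendance <- PeerGroup -> ParentEd
  P2: Attendance <- Tutoring <- PeerGroup -> ParentEd
The empty set is not sufficient: P1 (Attendance <- PeerGroup -> ParentEd) has no collider blocking it and no conditioned non-collider, so it is open.
Try {PeerGroup}:
  P1: blocked at fork node PeerGroup ∈ conditioning set.
  P2: blocked at fork node PeerGroup ∈ conditioning set.
{PeerGroup} contains no descendant of Attendance and blocks every backdoor path.
No other singleton works — e.g. {Motivation} leaves P1 open — so {PeerGroup} is the unique smallest valid adjustment set.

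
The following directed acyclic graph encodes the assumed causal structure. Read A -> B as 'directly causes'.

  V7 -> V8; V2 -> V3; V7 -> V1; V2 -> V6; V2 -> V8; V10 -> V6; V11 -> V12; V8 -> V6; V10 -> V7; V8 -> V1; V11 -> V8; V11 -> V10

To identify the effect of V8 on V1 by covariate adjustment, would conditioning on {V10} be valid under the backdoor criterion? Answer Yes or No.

Backdoor paths from V8 to V1 (paths whose first edge points into V8):
  P1: V8 <- V2 -> V6 <- V10 -> V7 -> V1
  P2: V8 <- V11 -> V10 -> V7 -> V1
  P3: V8 <- V7 -> V1
Condition 1 (no descendant of V8 in the set): holds — descendants of V8 are {V1, V6}; none are in {V10}.
Condition 2 (every backdoor path blocked by {V10}):
  P1: blocked at collider V6 (neither it nor any descendant is in the conditioning set).
  P2: blocked at chain node V10 ∈ conditioning set.
  P3: open — no interior node is in the conditioning set.
{V10} does not satisfy the backdoor criterion.

No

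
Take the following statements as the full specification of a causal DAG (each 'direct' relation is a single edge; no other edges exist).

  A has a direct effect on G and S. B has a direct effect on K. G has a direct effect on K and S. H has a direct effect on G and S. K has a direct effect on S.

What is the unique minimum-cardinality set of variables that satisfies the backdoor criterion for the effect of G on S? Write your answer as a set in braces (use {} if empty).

{A, H}

Variables eligible for adjustment (non-descendants of G, excluding G and S): {A, B, H}.
Backdoor paths from G to S:
  P1: G <- A -> S
  P2: G <- H -> S
The empty set is not sufficient: P1 (G <- A -> S) has no collider blocking it and no conditioned non-collider, so it is open.
Try {A, H}:
  P1: blocked at fork node A ∈ conditioning set.
  P2: blocked at fork node H ∈ conditioning set.
{A, H} contains no descendant of G and blocks every backdoor path.
Every element of {A, H} is needed (dropping A leaves P1 open; dropping H leaves P2 open), so no proper subset is valid.
Among all size-2 subsets of the eligible variables, only {A, H} blocks every backdoor path, so it is the unique smallest valid adjustment set.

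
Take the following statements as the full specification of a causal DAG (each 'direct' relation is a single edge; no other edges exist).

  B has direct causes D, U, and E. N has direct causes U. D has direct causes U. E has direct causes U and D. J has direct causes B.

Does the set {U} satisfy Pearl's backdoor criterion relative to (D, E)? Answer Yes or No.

Yes

Backdoor paths from D to E (paths whose first edge points into D):
  P1: D <- U -> E
  P2: D <- U -> B <- E
Condition 1 (no descendant of D in the set): holds — descendants of D are {B, E, J}; none are in {U}.
Condition 2 (every backdoor path blocked by {U}):
  P1: blocked at fork node U ∈ conditioning set.
  P2: blocked at fork node U ∈ conditioning set.
{U} satisfies the backdoor criterion.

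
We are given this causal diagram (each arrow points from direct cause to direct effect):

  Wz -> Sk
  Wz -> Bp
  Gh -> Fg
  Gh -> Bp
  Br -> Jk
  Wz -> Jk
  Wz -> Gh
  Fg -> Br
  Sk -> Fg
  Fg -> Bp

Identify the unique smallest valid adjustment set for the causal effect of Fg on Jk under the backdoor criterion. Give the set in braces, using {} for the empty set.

Variables eligible for adjustment (non-descendants of Fg, excluding Fg and Jk): {Gh, Sk, Wz}.
Backdoor paths from Fg to Jk:
  P1: Fg <- Sk <- Wz -> Jk
  P2: Fg <- Gh <- Wz -> Jk
  P3: Fg <- Gh -> Bp <- Wz -> Jk
The empty set is not sufficient: P1 (Fg <- Sk <- Wz -> Jk) has no collider blocking it and no conditioned non-collider, so it is open.
Try {Wz}:
  P1: blocked at fork node Wz ∈ conditioning set.
  P2: blocked at fork node Wz ∈ conditioning set.
  P3: blocked at collider Bp (neither it nor any descendant is in the conditioning set).
{Wz} contains no descendant of Fg and blocks every backdoor path.
No other singleton works — e.g. {Sk} leaves P2 open — so {Wz} is the unique smallest valid adjustment set.

{Wz}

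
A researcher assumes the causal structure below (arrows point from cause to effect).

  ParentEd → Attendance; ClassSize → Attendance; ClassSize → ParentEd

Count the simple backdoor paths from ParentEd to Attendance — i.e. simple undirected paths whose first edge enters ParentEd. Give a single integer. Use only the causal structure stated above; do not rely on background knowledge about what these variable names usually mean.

1

A backdoor path from ParentEd to Attendance is any simple undirected path whose first edge points into ParentEd (i.e. leaves ParentEd via a parent).
Parents of ParentEd: {ClassSize}.
Enumerating:
  P1: ParentEd <- ClassSize -> Attendance
That exhausts the simple backdoor paths. Count: 1.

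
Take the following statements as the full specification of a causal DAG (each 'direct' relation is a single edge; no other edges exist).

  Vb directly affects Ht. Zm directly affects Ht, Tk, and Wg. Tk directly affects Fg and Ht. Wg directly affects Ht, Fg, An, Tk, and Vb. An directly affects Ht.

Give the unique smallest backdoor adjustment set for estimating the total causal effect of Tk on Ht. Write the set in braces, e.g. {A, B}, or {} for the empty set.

{Wg, Zm}

Variables eligible for adjustment (non-descendants of Tk, excluding Tk and Ht): {An, Vb, Wg, Zm}.
Backdoor paths from Tk to Ht:
  P1: Tk <- Zm -> Wg -> Vb -> Ht
  P2: Tk <- Zm -> Wg -> An -> Ht
  P3: Tk <- Zm -> Wg -> Ht
  P4: Tk <- Zm -> Ht
  P5: Tk <- Wg <- Zm -> Ht
  P6: Tk <- Wg -> Vb -> Ht
  P7: Tk <- Wg -> An -> Ht
  P8: Tk <- Wg -> Ht
The empty set is not sufficient: P1 (Tk <- Zm -> Wg -> Vb -> Ht) has no collider blocking it and no conditioned non-collider, so it is open.
Try {Wg, Zm}:
  P1: blocked at fork node Zm ∈ conditioning set.
  P2: blocked at fork node Zm ∈ conditioning set.
  P3: blocked at fork node Zm ∈ conditioning set.
  P4: blocked at fork node Zm ∈ conditioning set.
  P5: blocked at chain node Wg ∈ conditioning set.
  P6: blocked at fork node Wg ∈ conditioning set.
  P7: blocked at fork node Wg ∈ conditioning set.
  P8: blocked at fork node Wg ∈ conditioning set.
{Wg, Zm} contains no descendant of Tk and blocks every backdoor path.
Every element of {Wg, Zm} is needed (dropping Wg leaves P6 open; dropping Zm leaves P4 open), so no proper subset is valid.
Among all size-2 subsets of the eligible variables, only {Wg, Zm} blocks every backdoor path, so it is the unique smallest valid adjustment set.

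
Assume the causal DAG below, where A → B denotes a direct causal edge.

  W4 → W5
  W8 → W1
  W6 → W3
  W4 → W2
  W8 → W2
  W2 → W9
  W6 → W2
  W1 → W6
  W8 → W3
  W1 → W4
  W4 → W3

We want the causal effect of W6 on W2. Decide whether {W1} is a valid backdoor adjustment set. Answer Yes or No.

Backdoor paths from W6 to W2 (paths whose first edge points into W6):
  P1: W6 <- W1 <- W8 -> W3 <- W4 -> W2
  P2: W6 <- W1 <- W8 -> W2
  P3: W6 <- W1 -> W4 -> W3 <- W8 -> W2
  P4: W6 <- W1 -> W4 -> W2
Condition 1 (no descendant of W6 in the set): holds — descendants of W6 are {W2, W3, W9}; none are in {W1}.
Condition 2 (every backdoor path blocked by {W1}):
  P1: blocked at chain node W1 ∈ conditioning set.
  P2: blocked at chain node W1 ∈ conditioning set.
  P3: blocked at fork node W1 ∈ conditioning set.
  P4: blocked at fork node W1 ∈ conditioning set.
{W1} satisfies the backdoor criterion.

Yes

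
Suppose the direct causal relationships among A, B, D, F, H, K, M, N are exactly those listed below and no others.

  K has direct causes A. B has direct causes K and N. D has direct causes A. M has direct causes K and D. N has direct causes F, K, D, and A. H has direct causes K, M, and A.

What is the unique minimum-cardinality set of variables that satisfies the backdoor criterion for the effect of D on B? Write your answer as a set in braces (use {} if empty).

Variables eligible for adjustment (non-descendants of D, excluding D and B): {A, F, K}.
Backdoor paths from D to B:
  P1: D <- A -> K -> N -> B
  P2: D <- A -> K -> B
  P3: D <- A -> H <- K -> N -> B
  P4: D <- A -> H <- K -> B
  P5: D <- A -> H <- M <- K -> N -> B
  P6: D <- A -> H <- M <- K -> B
  P7: D <- A -> N <- K -> B
  P8: D <- A -> N -> B
The empty set is not sufficient: P1 (D <- A -> K -> N -> B) has no collider blocking it and no conditioned non-collider, so it is open.
Try {A}:
  P1: blocked at fork node A ∈ conditioning set.
  P2: blocked at fork node A ∈ conditioning set.
  P3: blocked at fork node A ∈ conditioning set.
  P4: blocked at fork node A ∈ conditioning set.
  P5: blocked at fork node A ∈ conditioning set.
  P6: blocked at fork node A ∈ conditioning set.
  P7: blocked at fork node A ∈ conditioning set.
  P8: blocked at fork node A ∈ conditioning set.
{A} contains no descendant of D and blocks every backdoor path.
No other singleton works — e.g. {K} leaves P8 open — so {A} is the unique smallest valid adjustment set.

{A}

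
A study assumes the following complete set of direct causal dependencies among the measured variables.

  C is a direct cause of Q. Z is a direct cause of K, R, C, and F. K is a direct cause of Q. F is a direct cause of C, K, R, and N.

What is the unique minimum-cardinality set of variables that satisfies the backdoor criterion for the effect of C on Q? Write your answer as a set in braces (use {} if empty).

Variables eligible for adjustment (non-descendants of C, excluding C and Q): {F, K, N, R, Z}.
Backdoor paths from C to Q:
  P1: C <- Z -> F -> K -> Q
  P2: C <- Z -> K -> Q
  P3: C <- Z -> R <- F -> K -> Q
  P4: C <- F <- Z -> K -> Q
  P5: C <- F -> K -> Q
  P6: C <- F -> R <- Z -> K -> Q
The empty set is not sufficient: P1 (C <- Z -> F -> K -> Q) has no collider blocking it and no conditioned non-collider, so it is open.
Try {K}:
  P1: blocked at chain node K ∈ conditioning set.
  P2: blocked at chain node K ∈ conditioning set.
  P3: blocked at collider R (neither it nor any descendant is in the conditioning set).
  P4: blocked at chain node K ∈ conditioning set.
  P5: blocked at chain node K ∈ conditioning set.
  P6: blocked at collider R (neither it nor any descendant is in the conditioning set).
{K} contains no descendant of C and blocks every backdoor path.
No other singleton works — e.g. {Z} leaves P5 open — so {K} is the unique smallest valid adjustment set.

{K}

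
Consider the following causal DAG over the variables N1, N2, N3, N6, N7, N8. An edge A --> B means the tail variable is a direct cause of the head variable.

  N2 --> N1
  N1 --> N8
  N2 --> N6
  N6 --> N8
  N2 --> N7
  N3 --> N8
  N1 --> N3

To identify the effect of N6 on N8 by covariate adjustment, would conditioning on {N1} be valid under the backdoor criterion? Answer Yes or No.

Backdoor paths from N6 to N8 (paths whose first edge points into N6):
  P1: N6 <- N2 -> N1 -> N3 -> N8
  P2: N6 <- N2 -> N1 -> N8
Condition 1 (no descendant of N6 in the set): holds — descendants of N6 are {N8}; none are in {N1}.
Condition 2 (every backdoor path blocked by {N1}):
  P1: blocked at chain node N1 ∈ conditioning set.
  P2: blocked at chain node N1 ∈ conditioning set.
{N1} satisfies the backdoor criterion.

Yes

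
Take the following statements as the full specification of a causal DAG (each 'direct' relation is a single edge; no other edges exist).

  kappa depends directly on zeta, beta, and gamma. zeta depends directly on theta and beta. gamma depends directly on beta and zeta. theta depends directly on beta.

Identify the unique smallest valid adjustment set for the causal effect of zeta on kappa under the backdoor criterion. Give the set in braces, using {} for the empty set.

Variables eligible for adjustment (non-descendants of zeta, excluding zeta and kappa): {beta, theta}.
Backdoor paths from zeta to kappa:
  P1: zeta <- beta -> gamma -> kappa
  P2: zeta <- beta -> kappa
  P3: zeta <- theta <- beta -> gamma -> kappa
  P4: zeta <- theta <- beta -> kappa
The empty set is not sufficient: P1 (zeta <- beta -> gamma -> kappa) has no collider blocking it and no conditioned non-collider, so it is open.
Try {beta}:
  P1: blocked at fork node beta ∈ conditioning set.
  P2: blocked at fork node beta ∈ conditioning set.
  P3: blocked at fork node beta ∈ conditioning set.
  P4: blocked at fork node beta ∈ conditioning set.
{beta} contains no descendant of zeta and blocks every backdoor path.
No other singleton works — e.g. {theta} leaves P1 open — so {beta} is the unique smallest valid adjustment set.

{beta}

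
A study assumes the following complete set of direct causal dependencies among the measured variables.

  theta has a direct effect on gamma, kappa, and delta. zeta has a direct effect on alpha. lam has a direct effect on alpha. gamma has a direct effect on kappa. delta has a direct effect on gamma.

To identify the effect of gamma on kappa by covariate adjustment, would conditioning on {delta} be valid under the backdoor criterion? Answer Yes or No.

Backdoor paths from gamma to kappa (paths whose first edge points into gamma):
  P1: gamma <- theta -> kappa
  P2: gamma <- delta <- theta -> kappa
Condition 1 (no descendant of gamma in the set): holds — descendants of gamma are {kappa}; none are in {delta}.
Condition 2 (every backdoor path blocked by {delta}):
  P1: open — no interior node is in the conditioning set.
  P2: blocked at chain node delta ∈ conditioning set.
{delta} does not satisfy the backdoor criterion.

No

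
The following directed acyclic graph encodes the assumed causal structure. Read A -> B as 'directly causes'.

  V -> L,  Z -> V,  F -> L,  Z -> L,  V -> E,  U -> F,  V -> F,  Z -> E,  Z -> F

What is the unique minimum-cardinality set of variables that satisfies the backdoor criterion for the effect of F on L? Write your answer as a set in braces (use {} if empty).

{V, Z}

Variables eligible for adjustment (non-descendants of F, excluding F and L): {E, U, V, Z}.
Backdoor paths from F to L:
  P1: F <- Z -> V -> L
  P2: F <- Z -> E <- V -> L
  P3: F <- Z -> L
  P4: F <- V <- Z -> L
  P5: F <- V -> E <- Z -> L
  P6: F <- V -> L
The empty set is not sufficient: P1 (F <- Z -> V -> L) has no collider blocking it and no conditioned non-collider, so it is open.
Try {V, Z}:
  P1: blocked at fork node Z ∈ conditioning set.
  P2: blocked at fork node Z ∈ conditioning set.
  P3: blocked at fork node Z ∈ conditioning set.
  P4: blocked at chain node V ∈ conditioning set.
  P5: blocked at fork node V ∈ conditioning set.
  P6: blocked at fork node V ∈ conditioning set.
{V, Z} contains no descendant of F and blocks every backdoor path.
Every element of {V, Z} is needed (dropping V leaves P6 open; dropping Z leaves P3 open), so no proper subset is valid.
Among all size-2 subsets of the eligible variables, only {V, Z} blocks every backdoor path, so it is the unique smallest valid adjustment set.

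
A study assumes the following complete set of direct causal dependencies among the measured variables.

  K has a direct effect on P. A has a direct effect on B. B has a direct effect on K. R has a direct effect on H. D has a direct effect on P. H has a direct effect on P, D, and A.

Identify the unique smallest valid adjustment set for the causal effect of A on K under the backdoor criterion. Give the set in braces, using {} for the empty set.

Variables eligible for adjustment (non-descendants of A, excluding A and K): {D, H, R}.
Backdoor paths from A to K:
  P1: A <- H -> D -> P <- K
  P2: A <- H -> P <- K
Each backdoor path contains an unconditioned collider, so every path is already blocked with the empty conditioning set:
  P1: blocked at collider P (neither it nor any descendant is in the conditioning set).
  P2: blocked at collider P (neither it nor any descendant is in the conditioning set).
The empty set is therefore the unique smallest valid set.

{}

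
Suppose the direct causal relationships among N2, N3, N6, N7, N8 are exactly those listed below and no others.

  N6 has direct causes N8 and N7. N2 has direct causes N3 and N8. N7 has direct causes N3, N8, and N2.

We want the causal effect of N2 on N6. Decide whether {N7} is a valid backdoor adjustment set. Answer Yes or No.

No

Backdoor paths from N2 to N6 (paths whose first edge points into N2):
  P1: N2 <- N8 -> N7 -> N6
  P2: N2 <- N8 -> N6
  P3: N2 <- N3 -> N7 <- N8 -> N6
  P4: N2 <- N3 -> N7 -> N6
Condition 1 (no descendant of N2 in the set): FAILS — N7 is a descendant of N2.
Condition 2 (every backdoor path blocked by {N7}):
  P1: blocked at chain node N7 ∈ conditioning set.
  P2: open — no interior node is in the conditioning set.
  P3: open — collider(s) N7 are conditioned on (or have a conditioned descendant) and no non-collider on the path is in the set.
  P4: blocked at chain node N7 ∈ conditioning set.
{N7} does not satisfy the backdoor criterion.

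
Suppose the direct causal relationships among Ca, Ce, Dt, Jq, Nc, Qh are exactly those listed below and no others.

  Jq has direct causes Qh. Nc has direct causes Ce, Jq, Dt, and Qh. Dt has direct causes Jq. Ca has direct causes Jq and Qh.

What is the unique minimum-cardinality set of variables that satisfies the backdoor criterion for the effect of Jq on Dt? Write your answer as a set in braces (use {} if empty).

Variables eligible for adjustment (non-descendants of Jq, excluding Jq and Dt): {Ce, Qh}.
Backdoor paths from Jq to Dt:
  P1: Jq <- Qh -> Nc <- Dt
Each backdoor path contains an unconditioned collider, so every path is already blocked with the empty conditioning set:
  P1: blocked at collider Nc (neither it nor any descendant is in the conditioning set).
The empty set is therefore the unique smallest valid set.

{}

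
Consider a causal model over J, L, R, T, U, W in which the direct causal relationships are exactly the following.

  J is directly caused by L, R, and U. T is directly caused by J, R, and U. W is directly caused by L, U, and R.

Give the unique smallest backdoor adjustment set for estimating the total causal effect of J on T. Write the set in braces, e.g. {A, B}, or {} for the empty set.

Variables eligible for adjustment (non-descendants of J, excluding J and T): {L, R, U, W}.
Backdoor paths from J to T:
  P1: J <- L -> W <- U -> T
  P2: J <- L -> W <- R -> T
  P3: J <- U -> W <- R -> T
  P4: J <- U -> T
  P5: J <- R -> W <- U -> T
  P6: J <- R -> T
The empty set is not sufficient: P4 (J <- U -> T) has no collider blocking it and no conditioned non-collider, so it is open.
Try {R, U}:
  P1: blocked at collider W (neither it nor any descendant is in the conditioning set).
  P2: blocked at collider W (neither it nor any descendant is in the conditioning set).
  P3: blocked at fork node U ∈ conditioning set.
  P4: blocked at fork node U ∈ conditioning set.
  P5: blocked at fork node R ∈ conditioning set.
  P6: blocked at fork node R ∈ conditioning set.
{R, U} contains no descendant of J and blocks every backdoor path.
Every element of {R, U} is needed (dropping R leaves P6 open; dropping U leaves P4 open), so no proper subset is valid.
Among all size-2 subsets of the eligible variables, only {R, U} blocks every backdoor path, so it is the unique smallest valid adjustment set.

{R, U}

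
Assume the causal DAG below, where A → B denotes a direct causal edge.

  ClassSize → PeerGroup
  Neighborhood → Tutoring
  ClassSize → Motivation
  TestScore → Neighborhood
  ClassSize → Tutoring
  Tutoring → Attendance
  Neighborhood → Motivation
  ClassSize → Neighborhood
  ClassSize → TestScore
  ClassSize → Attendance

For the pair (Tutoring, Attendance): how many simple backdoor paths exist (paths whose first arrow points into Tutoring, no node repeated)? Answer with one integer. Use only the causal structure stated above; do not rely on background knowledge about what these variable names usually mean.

A backdoor path from Tutoring to Attendance is any simple undirected path whose first edge points into Tutoring (i.e. leaves Tutoring via a parent).
Parents of Tutoring: {ClassSize, Neighborhood}.
Enumerating:
  P1: Tutoring <- ClassSize -> Attendance
  P2: Tutoring <- Neighborhood <- ClassSize -> Attendance
  P3: Tutoring <- Neighborhood <- TestScore <- ClassSize -> Attendance
  P4: Tutoring <- Neighborhood -> Motivation <- ClassSize -> Attendance
That exhausts the simple backdoor paths. Count: 4.

4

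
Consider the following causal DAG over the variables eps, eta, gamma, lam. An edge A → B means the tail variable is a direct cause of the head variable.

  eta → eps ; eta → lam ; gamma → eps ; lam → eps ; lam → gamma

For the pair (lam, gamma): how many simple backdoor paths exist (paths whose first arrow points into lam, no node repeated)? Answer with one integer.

1

A backdoor path from lam to gamma is any simple undirected path whose first edge points into lam (i.e. leaves lam via a parent).
Parents of lam: {eta}.
Enumerating:
  P1: lam <- eta -> eps <- gamma
That exhausts the simple backdoor paths. Count: 1.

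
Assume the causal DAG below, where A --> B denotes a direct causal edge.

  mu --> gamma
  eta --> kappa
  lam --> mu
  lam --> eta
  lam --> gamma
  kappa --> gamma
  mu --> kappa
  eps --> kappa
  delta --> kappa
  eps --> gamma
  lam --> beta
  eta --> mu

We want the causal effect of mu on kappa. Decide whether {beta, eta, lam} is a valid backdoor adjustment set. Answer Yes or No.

Backdoor paths from mu to kappa (paths whose first edge points into mu):
  P1: mu <- lam -> eta -> kappa
  P2: mu <- lam -> gamma <- eps -> kappa
  P3: mu <- lam -> gamma <- kappa
  P4: mu <- eta <- lam -> gamma <- eps -> kappa
  P5: mu <- eta <- lam -> gamma <- kappa
  P6: mu <- eta -> kappa
Condition 1 (no descendant of mu in the set): holds — descendants of mu are {gamma, kappa}; none are in {beta, eta, lam}.
Condition 2 (every backdoor path blocked by {beta, eta, lam}):
  P1: blocked at fork node lam ∈ conditioning set.
  P2: blocked at fork node lam ∈ conditioning set.
  P3: blocked at fork node lam ∈ conditioning set.
  P4: blocked at chain node eta ∈ conditioning set.
  P5: blocked at chain node eta ∈ conditioning set.
  P6: blocked at fork node eta ∈ conditioning set.
{beta, eta, lam} satisfies the backdoor criterion.

Yes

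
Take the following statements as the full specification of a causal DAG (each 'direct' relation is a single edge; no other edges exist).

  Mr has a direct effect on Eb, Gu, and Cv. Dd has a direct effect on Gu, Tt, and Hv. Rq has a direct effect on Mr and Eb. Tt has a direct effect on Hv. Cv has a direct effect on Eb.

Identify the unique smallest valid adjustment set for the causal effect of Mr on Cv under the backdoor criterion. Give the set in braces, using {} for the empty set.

Variables eligible for adjustment (non-descendants of Mr, excluding Mr and Cv): {Dd, Hv, Rq, Tt}.
Backdoor paths from Mr to Cv:
  P1: Mr <- Rq -> Eb <- Cv
Each backdoor path contains an unconditioned collider, so every path is already blocked with the empty conditioning set:
  P1: blocked at collider Eb (neither it nor any descendant is in the conditioning set).
The empty set is therefore the unique smallest valid set.

{}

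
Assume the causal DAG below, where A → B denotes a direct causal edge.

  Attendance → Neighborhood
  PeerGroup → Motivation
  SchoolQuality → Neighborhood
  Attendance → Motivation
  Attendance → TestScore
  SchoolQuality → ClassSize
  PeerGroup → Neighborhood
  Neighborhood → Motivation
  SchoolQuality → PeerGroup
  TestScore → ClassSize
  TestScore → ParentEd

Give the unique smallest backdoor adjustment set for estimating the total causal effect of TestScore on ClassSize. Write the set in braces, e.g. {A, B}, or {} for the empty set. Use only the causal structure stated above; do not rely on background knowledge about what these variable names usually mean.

{}

Variables eligible for adjustment (non-descendants of TestScore, excluding TestScore and ClassSize): {Attendance, Motivation, Neighborhood, PeerGroup, SchoolQuality}.
Backdoor paths from TestScore to ClassSize:
  P1: TestScore <- Attendance -> Neighborhood <- SchoolQuality -> ClassSize
  P2: TestScore <- Attendance -> Neighborhood <- PeerGroup <- SchoolQuality -> ClassSize
  P3: TestScore <- Attendance -> Neighborhood -> Motivation <- PeerGroup <- SchoolQuality -> ClassSize
  P4: TestScore <- Attendance -> Motivation <- PeerGroup <- SchoolQuality -> ClassSize
  P5: TestScore <- Attendance -> Motivation <- PeerGroup -> Neighborhood <- SchoolQuality -> ClassSize
  P6: TestScore <- Attendance -> Motivation <- Neighborhood <- SchoolQuality -> ClassSize
  P7: TestScore <- Attendance -> Motivation <- Neighborhood <- PeerGroup <- SchoolQuality -> ClassSize
Each backdoor path contains an unconditioned collider, so every path is already blocked with the empty conditioning set:
  P1: blocked at collider Neighborhood (neither it nor any descendant is in the conditioning set).
  P2: blocked at collider Neighborhood (neither it nor any descendant is in the conditioning set).
  P3: blocked at collider Motivation (neither it nor any descendant is in the conditioning set).
  P4: blocked at collider Motivation (neither it nor any descendant is in the conditioning set).
  P5: blocked at collider Motivation (neither it nor any descendant is in the conditioning set).
  P6: blocked at collider Motivation (neither it nor any descendant is in the conditioning set).
  P7: blocked at collider Motivation (neither it nor any descendant is in the conditioning set).
The empty set is therefore the unique smallest valid set.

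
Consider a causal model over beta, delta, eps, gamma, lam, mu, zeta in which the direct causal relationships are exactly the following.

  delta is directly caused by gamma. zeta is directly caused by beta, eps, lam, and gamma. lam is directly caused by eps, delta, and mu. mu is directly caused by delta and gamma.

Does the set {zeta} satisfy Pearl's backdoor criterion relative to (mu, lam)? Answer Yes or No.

Backdoor paths from mu to lam (paths whose first edge points into mu):
  P1: mu <- gamma -> delta -> lam
  P2: mu <- gamma -> zeta <- eps -> lam
  P3: mu <- gamma -> zeta <- lam
  P4: mu <- delta <- gamma -> zeta <- eps -> lam
  P5: mu <- delta <- gamma -> zeta <- lam
  P6: mu <- delta -> lam
Condition 1 (no descendant of mu in the set): FAILS — zeta is a descendant of mu.
Condition 2 (every backdoor path blocked by {zeta}):
  P1: open — no interior node is in the conditioning set.
  P2: open — collider(s) zeta are conditioned on (or have a conditioned descendant) and no non-collider on the path is in the set.
  P3: open — collider(s) zeta are conditioned on (or have a conditioned descendant) and no non-collider on the path is in the set.
  P4: open — collider(s) zeta are conditioned on (or have a conditioned descendant) and no non-collider on the path is in the set.
  P5: open — collider(s) zeta are conditioned on (or have a conditioned descendant) and no non-collider on the path is in the set.
  P6: open — no interior node is in the conditioning set.
{zeta} does not satisfy the backdoor criterion.

No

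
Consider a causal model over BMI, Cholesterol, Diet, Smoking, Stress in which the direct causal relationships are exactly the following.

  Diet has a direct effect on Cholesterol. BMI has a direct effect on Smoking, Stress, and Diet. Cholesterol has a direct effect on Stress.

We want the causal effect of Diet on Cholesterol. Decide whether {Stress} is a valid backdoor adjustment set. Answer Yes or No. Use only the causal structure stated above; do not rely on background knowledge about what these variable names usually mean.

No

Backdoor paths from Diet to Cholesterol (paths whose first edge points into Diet):
  P1: Diet <- BMI -> Stress <- Cholesterol
Condition 1 (no descendant of Diet in the set): FAILS — Stress is a descendant of Diet.
Condition 2 (every backdoor path blocked by {Stress}):
  P1: open — collider(s) Stress are conditioned on (or have a conditioned descendant) and no non-collider on the path is in the set.
{Stress} does not satisfy the backdoor criterion.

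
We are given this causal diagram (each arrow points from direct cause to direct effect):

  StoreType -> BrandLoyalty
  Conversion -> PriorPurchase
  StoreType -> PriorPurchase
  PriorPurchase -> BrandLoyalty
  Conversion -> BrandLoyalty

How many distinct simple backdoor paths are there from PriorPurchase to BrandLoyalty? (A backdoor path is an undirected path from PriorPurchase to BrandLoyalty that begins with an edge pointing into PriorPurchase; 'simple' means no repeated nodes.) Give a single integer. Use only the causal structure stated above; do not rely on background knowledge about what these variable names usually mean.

A backdoor path from PriorPurchase to BrandLoyalty is any simple undirected path whose first edge points into PriorPurchase (i.e. leaves PriorPurchase via a parent).
Parents of PriorPurchase: {Conversion, StoreType}.
Enumerating:
  P1: PriorPurchase <- Conversion -> BrandLoyalty
  P2: PriorPurchase <- StoreType -> BrandLoyalty
That exhausts the simple backdoor paths. Count: 2.

2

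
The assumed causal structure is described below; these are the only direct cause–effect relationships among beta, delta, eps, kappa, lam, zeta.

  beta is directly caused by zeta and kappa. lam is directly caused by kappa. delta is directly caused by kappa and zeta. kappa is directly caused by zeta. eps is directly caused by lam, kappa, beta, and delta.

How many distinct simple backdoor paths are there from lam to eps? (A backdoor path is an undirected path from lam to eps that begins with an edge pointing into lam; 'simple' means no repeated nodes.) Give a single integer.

A backdoor path from lam to eps is any simple undirected path whose first edge points into lam (i.e. leaves lam via a parent).
Parents of lam: {kappa}.
Enumerating:
  P1: lam <- kappa <- zeta -> beta -> eps
  P2: lam <- kappa <- zeta -> delta -> eps
  P3: lam <- kappa -> beta <- zeta -> delta -> eps
  P4: lam <- kappa -> beta -> eps
  P5: lam <- kappa -> delta <- zeta -> beta -> eps
  P6: lam <- kappa -> delta -> eps
  P7: lam <- kappa -> eps
That exhausts the simple backdoor paths. Count: 7.

7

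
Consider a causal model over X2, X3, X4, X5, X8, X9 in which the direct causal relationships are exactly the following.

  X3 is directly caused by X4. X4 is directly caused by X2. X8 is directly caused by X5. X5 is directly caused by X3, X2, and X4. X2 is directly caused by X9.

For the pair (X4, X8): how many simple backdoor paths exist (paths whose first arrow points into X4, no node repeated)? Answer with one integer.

A backdoor path from X4 to X8 is any simple undirected path whose first edge points into X4 (i.e. leaves X4 via a parent).
Parents of X4: {X2}.
Enumerating:
  P1: X4 <- X2 -> X5 -> X8
That exhausts the simple backdoor paths. Count: 1.

1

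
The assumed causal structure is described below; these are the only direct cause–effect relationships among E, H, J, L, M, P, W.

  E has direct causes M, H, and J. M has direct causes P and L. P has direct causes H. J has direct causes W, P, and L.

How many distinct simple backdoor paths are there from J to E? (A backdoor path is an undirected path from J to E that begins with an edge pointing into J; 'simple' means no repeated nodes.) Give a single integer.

A backdoor path from J to E is any simple undirected path whose first edge points into J (i.e. leaves J via a parent).
Parents of J: {L, P, W}.
Enumerating:
  P1: J <- L -> M <- P <- H -> E
  P2: J <- L -> M -> E
  P3: J <- P <- H -> E
  P4: J <- P -> M -> E
That exhausts the simple backdoor paths. Count: 4.

4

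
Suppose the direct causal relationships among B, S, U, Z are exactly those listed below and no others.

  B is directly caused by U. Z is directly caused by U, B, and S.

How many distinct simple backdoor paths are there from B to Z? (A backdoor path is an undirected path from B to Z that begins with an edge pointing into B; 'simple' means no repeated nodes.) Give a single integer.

A backdoor path from B to Z is any simple undirected path whose first edge points into B (i.e. leaves B via a parent).
Parents of B: {U}.
Enumerating:
  P1: B <- U -> Z
That exhausts the simple backdoor paths. Count: 1.

1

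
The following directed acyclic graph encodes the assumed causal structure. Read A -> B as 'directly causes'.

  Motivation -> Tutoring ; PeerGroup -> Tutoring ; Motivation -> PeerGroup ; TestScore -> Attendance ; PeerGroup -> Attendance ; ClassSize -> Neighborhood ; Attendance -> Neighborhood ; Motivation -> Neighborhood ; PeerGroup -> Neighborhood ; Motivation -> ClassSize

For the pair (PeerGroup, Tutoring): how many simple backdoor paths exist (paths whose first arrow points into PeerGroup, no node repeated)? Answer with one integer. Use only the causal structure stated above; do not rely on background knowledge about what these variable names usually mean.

A backdoor path from PeerGroup to Tutoring is any simple undirected path whose first edge points into PeerGroup (i.e. leaves PeerGroup via a parent).
Parents of PeerGroup: {Motivation}.
Enumerating:
  P1: PeerGroup <- Motivation -> Tutoring
That exhausts the simple backdoor paths. Count: 1.

1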